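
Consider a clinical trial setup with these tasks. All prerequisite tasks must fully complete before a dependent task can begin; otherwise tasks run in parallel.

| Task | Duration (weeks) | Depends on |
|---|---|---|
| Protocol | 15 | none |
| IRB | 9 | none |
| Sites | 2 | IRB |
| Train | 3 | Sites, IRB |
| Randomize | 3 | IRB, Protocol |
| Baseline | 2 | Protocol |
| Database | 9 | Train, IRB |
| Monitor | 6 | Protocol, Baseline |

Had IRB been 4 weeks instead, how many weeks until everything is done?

23

Baseline: IRB→Sites→Train→Database = 9+2+3+9 = 23 → 23 weeks.
IRB lies on that path, so at 4 weeks the path becomes 18 weeks.
Now Protocol→Baseline→Monitor = 15+2+6 = 23 is longest, so the finish becomes 23 weeks.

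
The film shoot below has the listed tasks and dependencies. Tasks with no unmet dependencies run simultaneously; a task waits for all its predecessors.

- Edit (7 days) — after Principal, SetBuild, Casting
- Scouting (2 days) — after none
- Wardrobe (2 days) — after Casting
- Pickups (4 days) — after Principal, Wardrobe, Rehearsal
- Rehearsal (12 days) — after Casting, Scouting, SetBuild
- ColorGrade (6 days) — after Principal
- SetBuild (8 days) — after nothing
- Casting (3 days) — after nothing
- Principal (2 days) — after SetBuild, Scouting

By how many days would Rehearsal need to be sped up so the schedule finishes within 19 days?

Current finish: 24 days; target: 19.
Rehearsal is on every critical path, so each day cut from Rehearsal cuts the finish by one (this holds down to a finish of 17).
Need 24 − 19 = 5 days off Rehearsal → Rehearsal becomes 7 days, finish becomes 19.

5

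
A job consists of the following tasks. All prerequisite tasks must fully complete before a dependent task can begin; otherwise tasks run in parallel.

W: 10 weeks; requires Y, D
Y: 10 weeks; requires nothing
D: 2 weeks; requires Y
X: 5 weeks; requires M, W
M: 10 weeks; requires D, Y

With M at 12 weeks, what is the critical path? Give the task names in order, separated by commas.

Y, D, M, X

Actual critical path: Y→D→M→X = 10+2+10+5 = 27 ⇒ 27 weeks.
M lies on that path, so at 12 weeks the path becomes 29 weeks.
The critical path is still Y→D→M→X; finish is now 29 weeks.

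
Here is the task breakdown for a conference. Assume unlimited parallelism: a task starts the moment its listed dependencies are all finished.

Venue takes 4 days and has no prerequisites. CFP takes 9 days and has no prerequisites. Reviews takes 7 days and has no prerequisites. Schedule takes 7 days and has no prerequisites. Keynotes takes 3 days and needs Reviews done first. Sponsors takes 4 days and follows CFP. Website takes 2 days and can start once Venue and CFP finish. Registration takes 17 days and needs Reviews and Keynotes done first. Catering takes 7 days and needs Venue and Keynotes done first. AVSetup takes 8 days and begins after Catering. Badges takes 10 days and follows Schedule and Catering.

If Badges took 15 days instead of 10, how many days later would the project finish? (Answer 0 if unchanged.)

The binding path is Reviews→Keynotes→Catering→Badges = 7+3+7+10 = 27; finish at 27 days.
Badges is on the critical path; changing it to 15 makes that path 32 days.
The critical path is still Reviews→Keynotes→Catering→Badges; finish is now 32 days.
Change in finish: 32 − 27 = +5 days.

5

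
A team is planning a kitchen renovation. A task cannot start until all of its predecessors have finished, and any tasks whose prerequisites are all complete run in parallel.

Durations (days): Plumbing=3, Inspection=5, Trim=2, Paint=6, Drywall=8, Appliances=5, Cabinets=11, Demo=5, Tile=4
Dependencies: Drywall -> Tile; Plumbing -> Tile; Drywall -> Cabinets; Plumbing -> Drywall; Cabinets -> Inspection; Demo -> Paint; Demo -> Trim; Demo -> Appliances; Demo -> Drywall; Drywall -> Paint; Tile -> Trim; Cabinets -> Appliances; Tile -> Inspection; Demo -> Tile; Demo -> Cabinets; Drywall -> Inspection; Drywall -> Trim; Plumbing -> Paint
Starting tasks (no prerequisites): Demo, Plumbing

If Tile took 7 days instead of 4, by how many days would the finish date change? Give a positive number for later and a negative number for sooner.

0

The binding path is Demo→Drywall→Cabinets→Inspection = 5+8+11+5 = 29; finish at 29 days.
Tile is off the critical path — its longest chain is 22 days, giving 7 of slack.
That remains the longest chain; total 29 days.
Change in finish: 29 − 29 = +0 days.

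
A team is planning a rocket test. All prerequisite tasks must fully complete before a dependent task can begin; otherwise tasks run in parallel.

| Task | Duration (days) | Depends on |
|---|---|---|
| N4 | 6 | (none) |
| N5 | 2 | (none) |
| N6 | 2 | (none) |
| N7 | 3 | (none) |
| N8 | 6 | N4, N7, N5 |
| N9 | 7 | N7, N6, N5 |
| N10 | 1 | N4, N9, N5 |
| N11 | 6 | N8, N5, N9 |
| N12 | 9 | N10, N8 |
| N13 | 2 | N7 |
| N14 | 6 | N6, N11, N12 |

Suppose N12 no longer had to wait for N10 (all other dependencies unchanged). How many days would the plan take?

Original critical path: N4→N8→N12→N14 = 6+6+9+6 = 27 ⇒ 27 days.
Dropping N10→N12 doesn't change N12's earliest start (12); another predecessor still binds.
The longest chain is now N4→N8→N12→N14 = 6+6+9+6 = 27, so the plan takes 27 days.

27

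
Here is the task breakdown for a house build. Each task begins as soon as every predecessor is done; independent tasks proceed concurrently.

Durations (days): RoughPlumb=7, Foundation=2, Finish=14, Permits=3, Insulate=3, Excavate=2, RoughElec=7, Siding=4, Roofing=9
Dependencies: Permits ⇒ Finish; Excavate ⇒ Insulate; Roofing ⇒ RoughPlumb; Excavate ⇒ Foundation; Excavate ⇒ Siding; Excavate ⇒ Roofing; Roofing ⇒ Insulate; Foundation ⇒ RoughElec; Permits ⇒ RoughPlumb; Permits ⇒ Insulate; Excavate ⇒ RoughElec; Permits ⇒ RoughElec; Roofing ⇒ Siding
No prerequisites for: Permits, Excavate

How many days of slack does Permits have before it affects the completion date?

Excavate→Roofing→RoughPlumb = 2+9+7 = 18 sets the makespan at 18 days.
The longest chain containing Permits totals 17 days.
Slack of Permits = 1 − 0 = 1 day.

1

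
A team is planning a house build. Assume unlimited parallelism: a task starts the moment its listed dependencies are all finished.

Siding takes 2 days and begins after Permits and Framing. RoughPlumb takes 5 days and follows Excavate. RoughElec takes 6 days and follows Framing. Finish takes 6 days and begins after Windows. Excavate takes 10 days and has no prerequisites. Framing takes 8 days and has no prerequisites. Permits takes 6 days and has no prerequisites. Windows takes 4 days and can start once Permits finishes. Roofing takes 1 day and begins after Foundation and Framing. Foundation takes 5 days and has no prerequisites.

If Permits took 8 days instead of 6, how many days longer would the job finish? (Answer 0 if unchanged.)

Critical path before the change: Permits→Windows→Finish = 6+4+6 = 16 giving 16 days.
Permits lies on that path, so at 8 days the path becomes 18 days.
No other chain overtakes it, so the finish is 18 days.
Change in finish: 18 − 16 = +2 days.

2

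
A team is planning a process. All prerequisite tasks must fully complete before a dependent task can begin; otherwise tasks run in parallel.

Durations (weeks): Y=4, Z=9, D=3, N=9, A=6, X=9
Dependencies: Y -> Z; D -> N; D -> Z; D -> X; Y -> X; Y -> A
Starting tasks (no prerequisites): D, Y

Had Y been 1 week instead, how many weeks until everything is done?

12

Baseline: Y→X = 4+9 = 13 → 13 weeks.
Y lies on that path, so at 1 week the path becomes 10 weeks.
New critical path: D→X = 3+9 = 12 ⇒ 12 weeks.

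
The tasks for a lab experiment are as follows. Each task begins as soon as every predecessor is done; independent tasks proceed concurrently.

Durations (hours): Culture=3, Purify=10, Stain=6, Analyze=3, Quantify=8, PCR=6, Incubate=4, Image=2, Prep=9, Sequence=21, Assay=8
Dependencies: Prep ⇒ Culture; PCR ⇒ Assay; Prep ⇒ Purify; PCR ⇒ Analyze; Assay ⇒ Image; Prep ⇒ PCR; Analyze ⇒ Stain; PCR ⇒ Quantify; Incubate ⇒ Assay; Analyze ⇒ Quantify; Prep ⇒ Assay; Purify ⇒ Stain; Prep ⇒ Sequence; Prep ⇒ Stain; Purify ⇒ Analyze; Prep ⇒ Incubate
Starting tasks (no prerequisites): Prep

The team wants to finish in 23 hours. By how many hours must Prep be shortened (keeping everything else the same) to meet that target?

7

Current finish: 30 hours; target: 23.
Prep is on every critical path, so each hour cut from Prep cuts the finish by one (this holds down to a finish of 22).
Need 30 − 23 = 7 hours off Prep → Prep becomes 2 hours, finish becomes 23.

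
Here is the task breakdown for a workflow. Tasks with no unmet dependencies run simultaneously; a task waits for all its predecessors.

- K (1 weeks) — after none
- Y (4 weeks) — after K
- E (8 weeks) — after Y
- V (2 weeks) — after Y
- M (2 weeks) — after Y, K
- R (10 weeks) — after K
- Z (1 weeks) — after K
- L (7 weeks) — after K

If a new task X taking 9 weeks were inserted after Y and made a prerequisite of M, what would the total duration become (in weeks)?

Originally the schedule takes 13 weeks.
With X inserted, M now waits for max(Y, K, X).
New critical path: K→Y→X→M = 1+4+9+2 = 16 ⇒ 16 weeks.

16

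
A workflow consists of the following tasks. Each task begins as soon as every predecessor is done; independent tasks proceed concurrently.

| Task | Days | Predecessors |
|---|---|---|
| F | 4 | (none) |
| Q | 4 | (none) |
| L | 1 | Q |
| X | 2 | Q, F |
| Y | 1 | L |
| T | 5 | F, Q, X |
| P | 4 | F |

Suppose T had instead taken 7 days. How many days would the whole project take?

Actual critical path: F→X→T = 4+2+5 = 11 ⇒ 11 days.
T is on the critical path; changing it to 7 makes that path 13 days.
The critical path is still F→X→T; finish is now 13 days.

13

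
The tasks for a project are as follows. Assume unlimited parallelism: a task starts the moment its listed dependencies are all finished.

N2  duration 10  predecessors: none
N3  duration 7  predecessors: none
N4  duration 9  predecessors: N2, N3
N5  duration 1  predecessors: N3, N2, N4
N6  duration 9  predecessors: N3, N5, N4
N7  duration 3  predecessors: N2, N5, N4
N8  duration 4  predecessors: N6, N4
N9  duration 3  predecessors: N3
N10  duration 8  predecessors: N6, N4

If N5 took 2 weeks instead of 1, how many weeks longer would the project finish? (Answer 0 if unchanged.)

Baseline: N2→N4→N5→N6→N10 = 10+9+1+9+8 = 37 → 37 weeks.
N5 lies on that path, so at 2 weeks the path becomes 38 weeks.
The critical path is still N2→N4→N5→N6→N10; finish is now 38 weeks.
Change in finish: 38 − 37 = +1 weeks.

1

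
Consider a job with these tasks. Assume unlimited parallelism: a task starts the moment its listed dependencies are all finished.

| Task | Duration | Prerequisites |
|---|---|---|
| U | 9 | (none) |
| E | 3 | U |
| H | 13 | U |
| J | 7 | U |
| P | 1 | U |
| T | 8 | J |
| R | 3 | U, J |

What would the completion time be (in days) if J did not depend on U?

22

With the dependency in place, U→J→T = 9+7+8 = 24 sets the finish at 24 days.
Without U→J, J's earliest start moves from 9 to 0.
New critical path: U→H = 9+13 = 22 ⇒ 22 days.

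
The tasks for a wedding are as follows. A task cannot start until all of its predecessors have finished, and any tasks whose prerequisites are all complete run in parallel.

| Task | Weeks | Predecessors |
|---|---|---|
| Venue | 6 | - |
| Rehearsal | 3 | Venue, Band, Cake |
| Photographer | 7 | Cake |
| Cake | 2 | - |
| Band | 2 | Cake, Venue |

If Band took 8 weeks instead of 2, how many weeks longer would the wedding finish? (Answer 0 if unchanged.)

6

Baseline: Venue→Band→Rehearsal = 6+2+3 = 11 → 11 weeks.
Since Band is critical, the +6 change carries straight to that chain (now 17 weeks).
The critical path is still Venue→Band→Rehearsal; finish is now 17 weeks.
Change in finish: 17 − 11 = +6 weeks.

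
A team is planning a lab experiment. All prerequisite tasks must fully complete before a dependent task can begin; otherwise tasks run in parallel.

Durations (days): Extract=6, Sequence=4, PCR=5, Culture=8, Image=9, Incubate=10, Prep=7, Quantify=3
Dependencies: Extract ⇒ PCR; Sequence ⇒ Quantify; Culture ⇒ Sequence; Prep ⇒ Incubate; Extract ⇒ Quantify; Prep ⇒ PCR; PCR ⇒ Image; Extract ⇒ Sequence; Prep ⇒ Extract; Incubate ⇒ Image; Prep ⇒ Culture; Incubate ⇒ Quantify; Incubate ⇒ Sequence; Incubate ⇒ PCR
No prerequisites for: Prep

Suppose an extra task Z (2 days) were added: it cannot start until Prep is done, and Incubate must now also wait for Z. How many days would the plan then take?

33

Originally the plan takes 31 days.
With Z inserted, Incubate now waits for max(Prep, Z).
New critical path: Prep→Z→Incubate→PCR→Image = 7+2+10+5+9 = 33 ⇒ 33 days.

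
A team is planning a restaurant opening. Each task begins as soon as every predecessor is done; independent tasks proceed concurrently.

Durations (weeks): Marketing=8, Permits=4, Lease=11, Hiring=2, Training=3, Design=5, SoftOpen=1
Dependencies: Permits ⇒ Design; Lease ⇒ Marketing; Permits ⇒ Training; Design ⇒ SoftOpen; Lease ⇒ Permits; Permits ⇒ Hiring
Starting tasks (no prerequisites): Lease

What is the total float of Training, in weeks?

3

The longest chain is Lease→Permits→Design→SoftOpen = 11+4+5+1 = 21; overall finish 21 weeks.
The longest chain containing Training totals 18 weeks.
Slack of Training = 18 − 15 = 3 weeks.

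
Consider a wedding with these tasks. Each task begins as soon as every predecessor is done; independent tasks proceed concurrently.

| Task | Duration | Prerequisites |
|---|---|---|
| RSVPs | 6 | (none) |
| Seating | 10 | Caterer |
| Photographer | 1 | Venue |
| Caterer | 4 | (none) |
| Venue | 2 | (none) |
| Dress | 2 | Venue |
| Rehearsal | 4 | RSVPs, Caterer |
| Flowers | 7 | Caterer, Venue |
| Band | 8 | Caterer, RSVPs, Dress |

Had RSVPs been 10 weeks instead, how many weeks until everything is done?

As given, the longest chain is RSVPs→Band = 6+8 = 14, so the finish is 14 weeks.
Since RSVPs is critical, the +4 change carries straight to that chain (now 18 weeks).
That remains the longest chain; total 18 weeks.

18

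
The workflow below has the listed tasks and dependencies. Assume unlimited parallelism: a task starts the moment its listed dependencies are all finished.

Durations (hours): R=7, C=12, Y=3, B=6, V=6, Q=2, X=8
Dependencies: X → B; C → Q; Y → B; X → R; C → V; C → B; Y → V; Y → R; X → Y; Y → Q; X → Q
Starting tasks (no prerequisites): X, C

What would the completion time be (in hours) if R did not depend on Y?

With the dependency in place, X→Y→R = 8+3+7 = 18 sets the finish at 18 hours.
Without Y→R, R's earliest start moves from 11 to 8.
The longest chain is now C→B = 12+6 = 18, so the schedule takes 18 hours.

18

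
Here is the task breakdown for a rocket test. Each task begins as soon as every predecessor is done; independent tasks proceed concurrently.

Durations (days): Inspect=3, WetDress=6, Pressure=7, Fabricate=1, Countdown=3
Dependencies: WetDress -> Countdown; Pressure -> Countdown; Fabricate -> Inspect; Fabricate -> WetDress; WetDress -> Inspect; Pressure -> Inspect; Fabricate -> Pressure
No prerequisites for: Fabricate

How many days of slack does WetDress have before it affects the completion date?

1

The longest chain is Fabricate→Pressure→Inspect = 1+7+3 = 11; overall finish 11 days.
The longest chain containing WetDress totals 10 days.
So WetDress can slip 8 − 7 = 1 day.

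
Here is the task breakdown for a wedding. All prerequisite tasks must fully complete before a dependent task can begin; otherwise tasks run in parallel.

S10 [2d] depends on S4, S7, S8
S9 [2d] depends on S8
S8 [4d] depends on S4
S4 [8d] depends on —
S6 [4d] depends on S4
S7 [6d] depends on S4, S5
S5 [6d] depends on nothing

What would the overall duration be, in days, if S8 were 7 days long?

The binding path is S4→S7→S10 = 8+6+2 = 16; finish at 16 days.
The longest path through S8 is only 14 days, so S8 has float 2.
The binding chain switches to S4→S8→S9 = 8+7+2 = 17; finish 17 days.

17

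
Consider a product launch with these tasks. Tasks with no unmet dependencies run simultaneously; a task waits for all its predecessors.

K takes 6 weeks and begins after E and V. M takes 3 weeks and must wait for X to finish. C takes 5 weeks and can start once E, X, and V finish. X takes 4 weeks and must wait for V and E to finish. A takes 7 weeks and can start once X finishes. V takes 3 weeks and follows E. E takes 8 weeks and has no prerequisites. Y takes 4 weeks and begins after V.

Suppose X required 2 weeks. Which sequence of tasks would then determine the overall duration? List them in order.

As given, the longest chain is E→V→X→A = 8+3+4+7 = 22, so the finish is 22 weeks.
X is on the critical path; changing it to 2 makes that path 20 weeks.
The critical path is still E→V→X→A; finish is now 20 weeks.

E, V, X, A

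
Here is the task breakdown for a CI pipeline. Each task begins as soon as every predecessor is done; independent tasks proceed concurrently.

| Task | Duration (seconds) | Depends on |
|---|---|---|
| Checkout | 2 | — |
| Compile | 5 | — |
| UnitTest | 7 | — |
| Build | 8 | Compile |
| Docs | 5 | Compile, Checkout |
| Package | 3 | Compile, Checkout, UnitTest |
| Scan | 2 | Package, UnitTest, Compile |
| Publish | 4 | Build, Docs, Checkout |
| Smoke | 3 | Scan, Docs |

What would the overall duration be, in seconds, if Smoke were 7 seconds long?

19

Actual critical path: Compile→Build→Publish = 5+8+4 = 17 ⇒ 17 seconds.
The longest path through Smoke is only 15 seconds, so Smoke has float 2.
The binding chain switches to UnitTest→Package→Scan→Smoke = 7+3+2+7 = 19; finish 19 seconds.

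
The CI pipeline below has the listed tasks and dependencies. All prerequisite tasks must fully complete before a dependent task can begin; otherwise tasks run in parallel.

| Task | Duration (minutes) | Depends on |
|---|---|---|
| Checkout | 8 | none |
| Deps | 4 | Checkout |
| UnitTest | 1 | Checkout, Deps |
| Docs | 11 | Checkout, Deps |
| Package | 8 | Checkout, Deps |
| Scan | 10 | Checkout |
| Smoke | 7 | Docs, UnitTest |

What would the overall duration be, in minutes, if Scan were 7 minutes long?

As given, the longest chain is Checkout→Deps→Docs→Smoke = 8+4+11+7 = 30, so the finish is 30 minutes.
Scan has 12 minutes of float (longest path through it is 18).
The critical path is still Checkout→Deps→Docs→Smoke; finish is now 30 minutes.

30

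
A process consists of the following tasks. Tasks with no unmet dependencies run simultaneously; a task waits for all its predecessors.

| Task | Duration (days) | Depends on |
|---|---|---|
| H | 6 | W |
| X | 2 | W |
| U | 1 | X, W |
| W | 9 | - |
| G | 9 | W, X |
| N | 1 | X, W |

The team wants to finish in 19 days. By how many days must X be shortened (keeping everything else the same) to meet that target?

1

Current finish: 20 days; target: 19.
X is on every critical path, so each day cut from X cuts the finish by one (this holds down to a finish of 19).
Need 20 − 19 = 1 day off X → X becomes 1 day, finish becomes 19.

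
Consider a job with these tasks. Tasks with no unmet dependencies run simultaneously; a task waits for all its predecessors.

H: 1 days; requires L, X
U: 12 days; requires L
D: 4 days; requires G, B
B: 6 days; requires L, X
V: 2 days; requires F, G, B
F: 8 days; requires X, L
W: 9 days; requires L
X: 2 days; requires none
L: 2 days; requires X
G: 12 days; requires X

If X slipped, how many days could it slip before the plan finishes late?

X→G→D = 2+12+4 = 18 sets the makespan at 18 days.
X finishes as early as 2 and must finish by 2.
So X can slip 2 − 2 = 0 days.

0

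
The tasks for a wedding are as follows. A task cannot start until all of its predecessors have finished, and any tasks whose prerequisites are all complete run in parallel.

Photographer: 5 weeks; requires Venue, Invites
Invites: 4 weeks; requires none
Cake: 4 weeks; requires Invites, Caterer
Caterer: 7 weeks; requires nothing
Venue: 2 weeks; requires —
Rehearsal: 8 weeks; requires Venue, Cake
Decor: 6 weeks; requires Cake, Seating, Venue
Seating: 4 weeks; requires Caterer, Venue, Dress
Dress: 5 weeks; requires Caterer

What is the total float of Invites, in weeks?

Caterer→Dress→Seating→Decor = 7+5+4+6 = 22 sets the makespan at 22 weeks.
Invites finishes as early as 4 and must finish by 10.
Float = 22 − 16 = 6.

6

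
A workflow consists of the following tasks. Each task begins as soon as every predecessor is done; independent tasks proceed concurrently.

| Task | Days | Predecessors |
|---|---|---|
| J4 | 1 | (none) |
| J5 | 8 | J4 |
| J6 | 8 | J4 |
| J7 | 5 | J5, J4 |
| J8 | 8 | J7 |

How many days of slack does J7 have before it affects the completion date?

Critical path: J4→J5→J7→J8 = 1+8+5+8 = 22, so the finish is 22 days.
Longest path through J7: 22 days (earliest finish 14, latest finish 14).
Slack of J7 = 9 − 9 = 0 days.

0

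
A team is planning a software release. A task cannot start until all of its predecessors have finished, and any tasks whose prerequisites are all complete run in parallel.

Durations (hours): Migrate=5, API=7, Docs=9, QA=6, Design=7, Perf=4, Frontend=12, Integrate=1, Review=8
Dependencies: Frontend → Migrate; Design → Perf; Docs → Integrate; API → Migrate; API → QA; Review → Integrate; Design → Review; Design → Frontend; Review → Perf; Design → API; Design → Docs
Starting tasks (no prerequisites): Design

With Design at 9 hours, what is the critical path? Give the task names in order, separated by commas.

Actual critical path: Design→Frontend→Migrate = 7+12+5 = 24 ⇒ 24 hours.
Design lies on that path, so at 9 hours the path becomes 26 hours.
The critical path is still Design→Frontend→Migrate; finish is now 26 hours.

Design, Frontend, Migrate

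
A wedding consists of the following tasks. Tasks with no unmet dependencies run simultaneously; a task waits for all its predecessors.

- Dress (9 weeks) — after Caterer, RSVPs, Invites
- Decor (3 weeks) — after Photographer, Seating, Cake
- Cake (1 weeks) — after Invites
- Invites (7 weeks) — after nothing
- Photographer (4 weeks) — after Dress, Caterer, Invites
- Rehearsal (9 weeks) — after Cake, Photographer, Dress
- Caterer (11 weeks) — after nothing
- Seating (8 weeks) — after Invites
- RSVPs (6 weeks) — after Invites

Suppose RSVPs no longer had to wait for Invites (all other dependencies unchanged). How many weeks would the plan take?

33

Original critical path: Invites→RSVPs→Dress→Photographer→Rehearsal = 7+6+9+4+9 = 35 ⇒ 35 weeks.
Without Invites→RSVPs, RSVPs's earliest start moves from 7 to 0.
After: Caterer→Dress→Photographer→Rehearsal = 11+9+4+9 = 33 → 33 weeks.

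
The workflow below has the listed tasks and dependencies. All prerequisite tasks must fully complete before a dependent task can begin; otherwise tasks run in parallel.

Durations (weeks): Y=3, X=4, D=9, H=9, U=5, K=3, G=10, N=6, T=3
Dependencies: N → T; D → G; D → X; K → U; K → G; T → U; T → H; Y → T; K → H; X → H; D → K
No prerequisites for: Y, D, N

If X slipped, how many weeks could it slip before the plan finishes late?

0

The longest chain is D→K→G = 9+3+10 = 22; overall finish 22 weeks.
X finishes as early as 13 and must finish by 13.
So X can slip 13 − 13 = 0 weeks.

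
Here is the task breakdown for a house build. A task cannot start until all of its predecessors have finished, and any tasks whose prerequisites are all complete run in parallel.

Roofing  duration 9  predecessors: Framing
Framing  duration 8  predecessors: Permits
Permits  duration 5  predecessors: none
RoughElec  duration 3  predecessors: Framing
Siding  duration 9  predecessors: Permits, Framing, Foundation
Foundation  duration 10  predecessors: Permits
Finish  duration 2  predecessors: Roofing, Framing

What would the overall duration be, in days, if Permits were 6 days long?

25

The binding path is Permits→Foundation→Siding = 5+10+9 = 24; finish at 24 days.
Permits is on the critical path; changing it to 6 makes that path 25 days.
That remains the longest chain; total 25 days.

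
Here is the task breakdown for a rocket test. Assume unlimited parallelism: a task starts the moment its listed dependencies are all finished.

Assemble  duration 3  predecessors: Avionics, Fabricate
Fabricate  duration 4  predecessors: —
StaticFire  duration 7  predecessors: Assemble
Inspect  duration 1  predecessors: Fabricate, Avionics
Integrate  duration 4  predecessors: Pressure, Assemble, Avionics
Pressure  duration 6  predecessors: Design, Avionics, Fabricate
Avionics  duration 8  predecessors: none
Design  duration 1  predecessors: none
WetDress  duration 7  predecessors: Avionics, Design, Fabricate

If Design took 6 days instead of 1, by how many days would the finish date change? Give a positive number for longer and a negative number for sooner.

Baseline: Avionics→Assemble→StaticFire = 8+3+7 = 18 → 18 days.
The longest path through Design is only 11 days, so Design has float 7.
That remains the longest chain; total 18 days.
Change in finish: 18 − 18 = +0 days.

0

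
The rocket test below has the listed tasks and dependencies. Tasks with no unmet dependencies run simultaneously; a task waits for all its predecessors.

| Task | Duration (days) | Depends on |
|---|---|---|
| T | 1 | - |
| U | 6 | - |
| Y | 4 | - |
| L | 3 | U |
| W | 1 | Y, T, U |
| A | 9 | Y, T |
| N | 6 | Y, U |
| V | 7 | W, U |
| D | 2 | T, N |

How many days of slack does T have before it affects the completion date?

4

U→W→V = 6+1+7 = 14 sets the makespan at 14 days.
T finishes as early as 1 and must finish by 5.
So T can slip 5 − 1 = 4 days.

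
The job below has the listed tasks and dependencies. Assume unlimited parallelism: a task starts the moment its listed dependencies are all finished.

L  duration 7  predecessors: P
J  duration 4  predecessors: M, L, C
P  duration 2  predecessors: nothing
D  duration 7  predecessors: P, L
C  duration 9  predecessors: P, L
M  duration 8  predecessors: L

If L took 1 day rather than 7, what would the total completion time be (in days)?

16

Baseline: P→L→C→J = 2+7+9+4 = 22 → 22 days.
Since L is critical, the -6 change carries straight to that chain (now 16 days).
That remains the longest chain; total 16 days.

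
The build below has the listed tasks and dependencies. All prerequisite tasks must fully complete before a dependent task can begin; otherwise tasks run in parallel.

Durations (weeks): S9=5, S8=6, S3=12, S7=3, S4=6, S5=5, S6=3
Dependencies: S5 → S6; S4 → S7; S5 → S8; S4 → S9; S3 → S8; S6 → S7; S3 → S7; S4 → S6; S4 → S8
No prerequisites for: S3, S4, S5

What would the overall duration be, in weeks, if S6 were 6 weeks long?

18

Critical path before the change: S3→S8 = 12+6 = 18 giving 18 weeks.
S6 has 6 weeks of float (longest path through it is 12).
That remains the longest chain; total 18 weeks.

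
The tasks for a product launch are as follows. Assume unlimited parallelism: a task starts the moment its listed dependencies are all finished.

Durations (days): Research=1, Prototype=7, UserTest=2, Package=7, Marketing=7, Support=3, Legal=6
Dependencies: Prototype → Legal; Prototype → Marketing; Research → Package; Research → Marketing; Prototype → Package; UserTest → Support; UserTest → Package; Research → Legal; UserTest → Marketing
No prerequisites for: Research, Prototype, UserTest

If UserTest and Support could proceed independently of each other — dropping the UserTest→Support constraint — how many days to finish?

Original critical path: Prototype→Package = 7+7 = 14 ⇒ 14 days.
Without UserTest→Support, Support's earliest start moves from 2 to 0.
After: Prototype→Package = 7+7 = 14 → 14 days.

14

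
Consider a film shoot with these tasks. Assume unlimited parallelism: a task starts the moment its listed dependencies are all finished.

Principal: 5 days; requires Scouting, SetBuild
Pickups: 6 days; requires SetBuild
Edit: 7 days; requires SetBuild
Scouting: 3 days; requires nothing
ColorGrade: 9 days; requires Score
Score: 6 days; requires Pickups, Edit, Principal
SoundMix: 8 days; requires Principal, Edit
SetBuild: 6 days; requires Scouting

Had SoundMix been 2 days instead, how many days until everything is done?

31

Baseline: Scouting→SetBuild→Edit→Score→ColorGrade = 3+6+7+6+9 = 31 → 31 days.
The longest path through SoundMix is only 24 days, so SoundMix has float 7.
That remains the longest chain; total 31 days.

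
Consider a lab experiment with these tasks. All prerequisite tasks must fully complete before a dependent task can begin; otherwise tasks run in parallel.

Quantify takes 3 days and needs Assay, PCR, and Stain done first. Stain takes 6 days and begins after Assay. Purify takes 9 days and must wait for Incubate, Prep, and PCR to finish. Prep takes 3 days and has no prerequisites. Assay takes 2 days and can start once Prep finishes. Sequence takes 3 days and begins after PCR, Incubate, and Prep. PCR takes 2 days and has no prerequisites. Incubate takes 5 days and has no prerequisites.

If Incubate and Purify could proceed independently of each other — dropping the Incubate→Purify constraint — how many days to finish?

Original critical path: Prep→Assay→Stain→Quantify = 3+2+6+3 = 14 ⇒ 14 days.
Without Incubate→Purify, Purify's earliest start moves from 5 to 3.
After: Prep→Assay→Stain→Quantify = 3+2+6+3 = 14 → 14 days.

14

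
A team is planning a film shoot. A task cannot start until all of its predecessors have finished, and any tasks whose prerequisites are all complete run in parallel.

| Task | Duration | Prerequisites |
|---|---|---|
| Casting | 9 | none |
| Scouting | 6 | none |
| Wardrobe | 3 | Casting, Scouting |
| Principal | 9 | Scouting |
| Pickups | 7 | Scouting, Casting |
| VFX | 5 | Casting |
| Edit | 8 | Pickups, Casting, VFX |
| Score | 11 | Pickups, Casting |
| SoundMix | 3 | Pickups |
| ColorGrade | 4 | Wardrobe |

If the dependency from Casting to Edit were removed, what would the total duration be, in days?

With the dependency in place, Casting→Pickups→Score = 9+7+11 = 27 sets the finish at 27 days.
Dropping Casting→Edit doesn't change Edit's earliest start (16); another predecessor still binds.
After: Casting→Pickups→Score = 9+7+11 = 27 → 27 days.

27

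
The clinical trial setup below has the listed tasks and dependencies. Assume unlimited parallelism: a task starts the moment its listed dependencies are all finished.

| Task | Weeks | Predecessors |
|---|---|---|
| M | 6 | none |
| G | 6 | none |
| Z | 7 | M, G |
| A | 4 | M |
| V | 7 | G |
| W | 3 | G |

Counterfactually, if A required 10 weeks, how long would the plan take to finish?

Baseline: M→Z = 6+7 = 13 → 13 weeks.
A has 3 weeks of float (longest path through it is 10).
The binding chain switches to M→A = 6+10 = 16; finish 16 weeks.

16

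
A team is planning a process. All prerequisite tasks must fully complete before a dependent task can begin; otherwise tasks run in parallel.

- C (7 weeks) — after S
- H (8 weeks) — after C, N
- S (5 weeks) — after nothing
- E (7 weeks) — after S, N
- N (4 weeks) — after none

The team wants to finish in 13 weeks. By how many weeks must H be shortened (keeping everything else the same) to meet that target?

7

Current finish: 20 weeks; target: 13.
H is on every critical path, so each week cut from H cuts the finish by one (this holds down to a finish of 13).
Need 20 − 13 = 7 weeks off H → H becomes 1 week, finish becomes 13.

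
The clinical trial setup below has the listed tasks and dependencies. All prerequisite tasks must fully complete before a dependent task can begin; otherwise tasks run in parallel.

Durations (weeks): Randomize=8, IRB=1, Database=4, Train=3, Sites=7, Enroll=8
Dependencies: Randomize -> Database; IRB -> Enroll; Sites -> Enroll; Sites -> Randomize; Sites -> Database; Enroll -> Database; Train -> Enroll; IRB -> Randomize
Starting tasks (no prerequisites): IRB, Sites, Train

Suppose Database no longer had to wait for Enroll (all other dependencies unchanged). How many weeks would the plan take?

19

Before: longest chain Sites→Randomize→Database = 7+8+4 = 19, finish 19.
Dropping Enroll→Database doesn't change Database's earliest start (15); another predecessor still binds.
After: Sites→Randomize→Database = 7+8+4 = 19 → 19 weeks.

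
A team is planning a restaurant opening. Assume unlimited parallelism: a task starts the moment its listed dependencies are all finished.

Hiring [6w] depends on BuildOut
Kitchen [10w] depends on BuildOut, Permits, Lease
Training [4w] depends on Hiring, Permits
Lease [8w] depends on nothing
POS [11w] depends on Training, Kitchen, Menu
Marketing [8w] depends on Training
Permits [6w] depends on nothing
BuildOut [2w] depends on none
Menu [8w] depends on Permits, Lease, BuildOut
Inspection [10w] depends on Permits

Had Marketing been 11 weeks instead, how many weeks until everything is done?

29

As given, the longest chain is Lease→Kitchen→POS = 8+10+11 = 29, so the finish is 29 weeks.
Marketing has 9 weeks of float (longest path through it is 20).
That remains the longest chain; total 29 weeks.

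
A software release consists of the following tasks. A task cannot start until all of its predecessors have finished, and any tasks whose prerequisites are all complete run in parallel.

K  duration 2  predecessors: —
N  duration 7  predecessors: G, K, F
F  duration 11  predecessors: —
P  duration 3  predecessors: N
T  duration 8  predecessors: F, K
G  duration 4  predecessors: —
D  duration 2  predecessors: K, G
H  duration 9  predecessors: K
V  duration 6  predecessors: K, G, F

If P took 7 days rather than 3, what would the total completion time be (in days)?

25

The binding path is F→N→P = 11+7+3 = 21; finish at 21 days.
Since P is critical, the +4 change carries straight to that chain (now 25 days).
No other chain overtakes it, so the finish is 25 days.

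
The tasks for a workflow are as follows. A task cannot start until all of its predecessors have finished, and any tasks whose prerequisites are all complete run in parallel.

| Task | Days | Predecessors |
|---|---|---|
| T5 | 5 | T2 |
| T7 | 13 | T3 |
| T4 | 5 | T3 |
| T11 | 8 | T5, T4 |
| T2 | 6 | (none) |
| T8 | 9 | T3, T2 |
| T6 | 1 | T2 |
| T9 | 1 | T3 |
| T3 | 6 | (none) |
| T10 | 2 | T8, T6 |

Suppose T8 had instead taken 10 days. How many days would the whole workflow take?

19

The binding path is T2→T5→T11 = 6+5+8 = 19; finish at 19 days.
T8 has 2 days of float (longest path through it is 17).
No other chain overtakes it, so the finish is 19 days.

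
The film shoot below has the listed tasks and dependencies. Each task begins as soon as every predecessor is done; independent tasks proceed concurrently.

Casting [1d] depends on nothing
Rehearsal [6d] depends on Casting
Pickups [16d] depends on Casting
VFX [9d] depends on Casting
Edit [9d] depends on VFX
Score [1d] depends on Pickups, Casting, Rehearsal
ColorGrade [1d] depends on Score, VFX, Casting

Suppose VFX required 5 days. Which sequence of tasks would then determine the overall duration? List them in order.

Actual critical path: Casting→VFX→Edit = 1+9+9 = 19 ⇒ 19 days.
VFX lies on that path, so at 5 days the path becomes 15 days.
New critical path: Casting→Pickups→Score→ColorGrade = 1+16+1+1 = 19 ⇒ 19 days.

Casting, Pickups, Score, ColorGrade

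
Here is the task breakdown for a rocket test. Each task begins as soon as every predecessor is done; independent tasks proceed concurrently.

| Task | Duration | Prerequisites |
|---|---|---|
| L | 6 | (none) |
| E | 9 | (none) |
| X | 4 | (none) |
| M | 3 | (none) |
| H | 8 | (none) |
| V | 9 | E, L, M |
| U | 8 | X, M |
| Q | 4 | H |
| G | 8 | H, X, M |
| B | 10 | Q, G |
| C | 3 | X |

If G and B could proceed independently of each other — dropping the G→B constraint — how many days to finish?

22

With the dependency in place, H→G→B = 8+8+10 = 26 sets the finish at 26 days.
Without G→B, B's earliest start moves from 16 to 12.
New critical path: H→Q→B = 8+4+10 = 22 ⇒ 22 days.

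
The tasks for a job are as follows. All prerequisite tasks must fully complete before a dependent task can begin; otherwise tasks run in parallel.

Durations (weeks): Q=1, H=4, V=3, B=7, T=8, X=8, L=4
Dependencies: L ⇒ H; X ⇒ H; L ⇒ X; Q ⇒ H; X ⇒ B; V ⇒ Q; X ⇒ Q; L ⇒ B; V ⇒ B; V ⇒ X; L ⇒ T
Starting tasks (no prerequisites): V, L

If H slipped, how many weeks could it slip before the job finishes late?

2

Critical path: L→X→B = 4+8+7 = 19, so the finish is 19 weeks.
H finishes as early as 17 and must finish by 19.
Float = 19 − 17 = 2.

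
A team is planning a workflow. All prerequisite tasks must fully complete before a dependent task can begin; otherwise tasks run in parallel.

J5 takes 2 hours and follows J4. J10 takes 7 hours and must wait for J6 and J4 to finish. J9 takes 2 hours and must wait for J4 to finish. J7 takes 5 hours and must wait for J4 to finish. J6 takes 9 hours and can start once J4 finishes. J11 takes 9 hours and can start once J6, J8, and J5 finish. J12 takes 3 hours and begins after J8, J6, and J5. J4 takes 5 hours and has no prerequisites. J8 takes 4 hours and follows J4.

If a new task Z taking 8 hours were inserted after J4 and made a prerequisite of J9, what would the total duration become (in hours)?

Originally the schedule takes 23 hours.
With Z inserted, J9 now waits for max(J4, Z).
New critical path: J4→J6→J11 = 5+9+9 = 23 ⇒ 23 hours.

23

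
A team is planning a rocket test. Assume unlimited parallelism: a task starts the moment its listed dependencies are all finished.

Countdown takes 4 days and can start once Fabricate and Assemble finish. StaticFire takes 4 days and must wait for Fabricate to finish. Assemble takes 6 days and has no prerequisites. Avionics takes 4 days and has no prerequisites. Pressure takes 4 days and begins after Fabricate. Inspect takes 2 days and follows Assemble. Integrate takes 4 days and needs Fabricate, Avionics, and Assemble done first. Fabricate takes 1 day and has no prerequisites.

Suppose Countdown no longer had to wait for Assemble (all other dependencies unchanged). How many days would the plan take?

With the dependency in place, Assemble→Integrate = 6+4 = 10 sets the finish at 10 days.
Without Assemble→Countdown, Countdown's earliest start moves from 6 to 1.
After: Assemble→Integrate = 6+4 = 10 → 10 days.

10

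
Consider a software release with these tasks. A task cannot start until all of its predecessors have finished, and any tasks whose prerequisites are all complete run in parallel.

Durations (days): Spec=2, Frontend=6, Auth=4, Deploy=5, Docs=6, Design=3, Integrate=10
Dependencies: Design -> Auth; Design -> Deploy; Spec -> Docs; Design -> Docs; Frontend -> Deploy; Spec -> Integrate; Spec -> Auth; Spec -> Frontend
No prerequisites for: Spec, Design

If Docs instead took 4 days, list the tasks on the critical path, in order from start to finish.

Critical path before the change: Spec→Frontend→Deploy = 2+6+5 = 13 giving 13 days.
Docs has 4 days of float (longest path through it is 9).
No other chain overtakes it, so the finish is 13 days.

Spec, Frontend, Deploy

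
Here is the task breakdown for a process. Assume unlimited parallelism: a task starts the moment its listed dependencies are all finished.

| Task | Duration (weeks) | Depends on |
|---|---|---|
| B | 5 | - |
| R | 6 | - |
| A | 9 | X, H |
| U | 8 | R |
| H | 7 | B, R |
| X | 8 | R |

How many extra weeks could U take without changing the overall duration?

R→X→A = 6+8+9 = 23 sets the makespan at 23 weeks.
The longest chain containing U totals 14 weeks.
Slack of U = 15 − 6 = 9 weeks.

9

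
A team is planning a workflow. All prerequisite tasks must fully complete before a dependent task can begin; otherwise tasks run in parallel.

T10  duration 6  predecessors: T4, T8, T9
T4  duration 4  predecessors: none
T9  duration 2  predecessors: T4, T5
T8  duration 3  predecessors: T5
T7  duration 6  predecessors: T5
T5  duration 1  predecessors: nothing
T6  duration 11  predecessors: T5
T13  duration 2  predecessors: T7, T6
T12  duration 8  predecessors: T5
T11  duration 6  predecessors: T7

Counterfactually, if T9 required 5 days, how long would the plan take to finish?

Actual critical path: T5→T6→T13 = 1+11+2 = 14 ⇒ 14 days.
T9 is off the critical path — its longest chain is 12 days, giving 2 of slack.
New critical path: T4→T9→T10 = 4+5+6 = 15 ⇒ 15 days.

15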